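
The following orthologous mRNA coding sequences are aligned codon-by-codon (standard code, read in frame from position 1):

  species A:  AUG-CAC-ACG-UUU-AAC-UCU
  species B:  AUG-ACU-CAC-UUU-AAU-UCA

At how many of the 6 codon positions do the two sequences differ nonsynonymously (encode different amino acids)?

2

Codon 1: AUG Met / AUG Met — identical.
Codon 2: CAC His / ACU Thr — nonsynonymous.
Codon 3: ACG Thr / CAC His — nonsynonymous.
Codon 4: UUU Phe / UUU Phe — identical.
Codon 5: AAC Asn / AAU Asn — synonymous.
Codon 6: UCU Ser / UCA Ser — synonymous.
Nonsynonymous differences: 2.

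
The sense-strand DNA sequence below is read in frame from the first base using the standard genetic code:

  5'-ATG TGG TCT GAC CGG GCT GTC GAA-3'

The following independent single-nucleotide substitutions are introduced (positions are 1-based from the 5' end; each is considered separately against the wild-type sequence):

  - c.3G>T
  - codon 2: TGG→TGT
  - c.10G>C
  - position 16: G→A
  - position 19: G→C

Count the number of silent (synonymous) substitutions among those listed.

0

Codon 1: ATG (Met) → ATT (Ile) — missense.
Codon 2: TGG (Trp) → TGT (Cys) — missense.
Codon 4: GAC (Asp) → CAC (His) — missense.
Codon 6: GCT (Ala) → ACT (Thr) — missense.
Codon 7: GTC (Val) → CTC (Leu) — missense.
Synonymous: 0 of 5.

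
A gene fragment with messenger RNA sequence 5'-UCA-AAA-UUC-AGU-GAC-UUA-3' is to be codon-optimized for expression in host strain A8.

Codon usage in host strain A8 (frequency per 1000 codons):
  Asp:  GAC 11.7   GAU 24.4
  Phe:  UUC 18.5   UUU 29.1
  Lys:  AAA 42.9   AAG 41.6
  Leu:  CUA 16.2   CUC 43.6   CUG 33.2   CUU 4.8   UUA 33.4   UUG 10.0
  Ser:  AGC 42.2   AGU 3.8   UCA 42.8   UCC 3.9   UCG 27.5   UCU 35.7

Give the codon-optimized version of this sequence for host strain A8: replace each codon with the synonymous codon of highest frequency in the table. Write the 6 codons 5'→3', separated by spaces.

Codon 1 (Ser): best is UCA at 42.8.
Codon 2 (Lys): best is AAA at 42.9.
Codon 3 (Phe): best is UUU at 29.1.
Codon 4 (Ser): best is UCA at 42.8.
Codon 5 (Asp): best is GAU at 24.4.
Codon 6 (Leu): best is CUC at 43.6.

UCA AAA UUU UCA GAU CUC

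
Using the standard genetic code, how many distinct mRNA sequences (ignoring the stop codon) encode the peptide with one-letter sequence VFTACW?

256

Val: 4 codons.
Phe: 2 codons.
Thr: 4 codons.
Ala: 4 codons.
Cys: 2 codons.
Trp: 1 codon.
4 × 2 × 4 × 4 × 2 × 1 = 256.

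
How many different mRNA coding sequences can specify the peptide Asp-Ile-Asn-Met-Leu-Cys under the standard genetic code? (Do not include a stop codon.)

144

Asp: 2 codons.
Ile: 3 codons.
Asn: 2 codons.
Met: 1 codon.
Leu: 6 codons.
Cys: 2 codons.
2 × 3 × 2 × 1 × 6 × 2 = 144.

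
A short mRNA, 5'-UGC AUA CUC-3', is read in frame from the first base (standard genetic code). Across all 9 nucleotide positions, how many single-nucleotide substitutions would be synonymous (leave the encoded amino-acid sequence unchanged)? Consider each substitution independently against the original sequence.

Codon 1 (UGC, Cys): 1 synonymous substitution.
Codon 2 (AUA, Ile): 2 synonymous substitutions.
Codon 3 (CUC, Leu): 3 synonymous substitutions.
Total: 1 + 2 + 3 = 6.

6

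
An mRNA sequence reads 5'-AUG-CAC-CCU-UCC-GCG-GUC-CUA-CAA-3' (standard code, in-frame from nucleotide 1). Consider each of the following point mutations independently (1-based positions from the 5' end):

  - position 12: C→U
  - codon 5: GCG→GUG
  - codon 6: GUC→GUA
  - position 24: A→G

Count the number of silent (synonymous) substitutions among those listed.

Codon 4: UCC (Ser) → UCU (Ser) — synonymous.
Codon 5: GCG (Ala) → GUG (Val) — missense.
Codon 6: GUC (Val) → GUA (Val) — synonymous.
Codon 8: CAA (Gln) → CAG (Gln) — synonymous.
Synonymous: 3 of 4.

3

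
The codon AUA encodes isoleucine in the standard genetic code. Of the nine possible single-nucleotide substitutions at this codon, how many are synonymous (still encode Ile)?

2

Position 1: none → 0 synonymous.
Position 2: none → 0 synonymous.
Position 3: AUU, AUC → 2 synonymous.
Total: 0 + 0 + 2 = 2.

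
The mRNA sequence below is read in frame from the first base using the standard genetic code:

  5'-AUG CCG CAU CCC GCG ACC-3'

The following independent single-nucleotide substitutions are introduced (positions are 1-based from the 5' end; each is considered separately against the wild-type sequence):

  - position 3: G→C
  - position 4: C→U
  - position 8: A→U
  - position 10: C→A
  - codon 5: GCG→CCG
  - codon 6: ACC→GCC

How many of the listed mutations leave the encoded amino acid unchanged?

0

Codon 1: AUG (Met) → AUC (Ile) — missense.
Codon 2: CCG (Pro) → UCG (Ser) — missense.
Codon 3: CAU (His) → CUU (Leu) — missense.
Codon 4: CCC (Pro) → ACC (Thr) — missense.
Codon 5: GCG (Ala) → CCG (Pro) — missense.
Codon 6: ACC (Thr) → GCC (Ala) — missense.
Synonymous: 0 of 6.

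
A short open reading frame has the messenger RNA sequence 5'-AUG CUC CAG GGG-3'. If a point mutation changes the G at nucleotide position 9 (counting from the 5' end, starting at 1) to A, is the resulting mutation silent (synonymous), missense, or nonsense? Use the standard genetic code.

Position 9 falls in codon 3: CAG → Gln.
After the substitution the codon is CAA → Gln.
Both encode Gln, so the change is synonymous.

silent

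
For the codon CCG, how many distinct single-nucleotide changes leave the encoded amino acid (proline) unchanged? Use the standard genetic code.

3

Position 1: none → 0 synonymous.
Position 2: none → 0 synonymous.
Position 3: CCU, CCC, CCA → 3 synonymous.
Total: 0 + 0 + 3 = 3.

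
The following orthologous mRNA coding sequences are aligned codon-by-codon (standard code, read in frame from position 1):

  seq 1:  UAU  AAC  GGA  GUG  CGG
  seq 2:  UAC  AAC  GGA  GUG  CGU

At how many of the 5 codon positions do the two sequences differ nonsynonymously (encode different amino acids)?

Codon 1: UAU Tyr / UAC Tyr — synonymous.
Codon 2: AAC Asn / AAC Asn — identical.
Codon 3: GGA Gly / GGA Gly — identical.
Codon 4: GUG Val / GUG Val — identical.
Codon 5: CGG Arg / CGU Arg — synonymous.
Nonsynonymous differences: 0.

0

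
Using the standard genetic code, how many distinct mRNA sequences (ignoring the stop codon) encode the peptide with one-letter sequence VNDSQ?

192

Val: 4 codons.
Asn: 2 codons.
Asp: 2 codons.
Ser: 6 codons.
Gln: 2 codons.
4 × 2 × 2 × 6 × 2 = 192.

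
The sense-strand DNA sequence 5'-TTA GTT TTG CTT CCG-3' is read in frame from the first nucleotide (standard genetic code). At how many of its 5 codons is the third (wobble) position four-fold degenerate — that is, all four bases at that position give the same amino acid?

3

Codon 1 TTA (Leu): third position 2-fold.
Codon 2 GTT (Val): third position 4-fold.
Codon 3 TTG (Leu): third position 2-fold.
Codon 4 CTT (Leu): third position 4-fold.
Codon 5 CCG (Pro): third position 4-fold.
Four-fold degenerate third positions: 3.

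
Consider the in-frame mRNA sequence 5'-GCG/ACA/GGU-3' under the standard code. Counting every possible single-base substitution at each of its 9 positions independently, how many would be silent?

9

Codon 1 (GCG, Ala): 3 synonymous substitutions.
Codon 2 (ACA, Thr): 3 synonymous substitutions.
Codon 3 (GGU, Gly): 3 synonymous substitutions.
Total: 3 + 3 + 3 = 9.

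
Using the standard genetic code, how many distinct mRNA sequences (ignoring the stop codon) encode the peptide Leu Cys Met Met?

12

Leu: 6 codons.
Cys: 2 codons.
Met: 1 codon.
Met: 1 codon.
6 × 2 × 1 × 1 = 12.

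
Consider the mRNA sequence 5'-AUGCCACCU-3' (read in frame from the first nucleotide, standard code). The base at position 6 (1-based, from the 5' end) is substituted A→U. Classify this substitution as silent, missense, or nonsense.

silent

Position 6 falls in codon 2: CCA → Pro.
After the substitution the codon is CCU → Pro.
Both encode Pro, so the change is synonymous.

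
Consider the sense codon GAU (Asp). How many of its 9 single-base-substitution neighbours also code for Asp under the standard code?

Position 1: none → 0 synonymous.
Position 2: none → 0 synonymous.
Position 3: GAC → 1 synonymous.
Total: 0 + 0 + 1 = 1.

1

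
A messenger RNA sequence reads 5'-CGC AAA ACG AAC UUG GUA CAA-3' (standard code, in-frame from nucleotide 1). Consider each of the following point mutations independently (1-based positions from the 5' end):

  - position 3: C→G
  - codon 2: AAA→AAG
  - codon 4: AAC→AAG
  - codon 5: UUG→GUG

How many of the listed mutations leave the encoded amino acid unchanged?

2

Codon 1: CGC (Arg) → CGG (Arg) — synonymous.
Codon 2: AAA (Lys) → AAG (Lys) — synonymous.
Codon 4: AAC (Asn) → AAG (Lys) — missense.
Codon 5: UUG (Leu) → GUG (Val) — missense.
Synonymous: 2 of 4.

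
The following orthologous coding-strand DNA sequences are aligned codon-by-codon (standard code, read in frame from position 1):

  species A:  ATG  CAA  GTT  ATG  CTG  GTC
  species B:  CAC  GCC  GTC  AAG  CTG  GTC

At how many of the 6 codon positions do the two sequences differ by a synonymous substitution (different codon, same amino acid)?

1

Codon 1: ATG Met / CAC His — nonsynonymous.
Codon 2: CAA Gln / GCC Ala — nonsynonymous.
Codon 3: GTT Val / GTC Val — synonymous.
Codon 4: ATG Met / AAG Lys — nonsynonymous.
Codon 5: CTG Leu / CTG Leu — identical.
Codon 6: GTC Val / GTC Val — identical.
Synonymous differences: 1.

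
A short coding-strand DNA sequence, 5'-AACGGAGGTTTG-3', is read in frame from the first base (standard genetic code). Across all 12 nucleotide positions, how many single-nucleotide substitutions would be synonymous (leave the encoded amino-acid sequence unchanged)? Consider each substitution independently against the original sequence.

Codon 1 (AAC, Asn): 1 synonymous substitution.
Codon 2 (GGA, Gly): 3 synonymous substitutions.
Codon 3 (GGT, Gly): 3 synonymous substitutions.
Codon 4 (TTG, Leu): 2 synonymous substitutions.
Total: 1 + 3 + 3 + 2 = 9.

9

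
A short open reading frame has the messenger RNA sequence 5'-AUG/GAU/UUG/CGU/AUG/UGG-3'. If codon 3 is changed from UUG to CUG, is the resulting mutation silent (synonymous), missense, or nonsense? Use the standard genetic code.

silent

Position 7 falls in codon 3: UUG → Leu.
After the substitution the codon is CUG → Leu.
Both encode Leu, so the change is synonymous.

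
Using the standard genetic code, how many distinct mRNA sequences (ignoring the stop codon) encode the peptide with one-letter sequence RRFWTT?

Arg: 6 codons.
Arg: 6 codons.
Phe: 2 codons.
Trp: 1 codon.
Thr: 4 codons.
Thr: 4 codons.
6 × 6 × 2 × 1 × 4 × 4 = 1152.

1152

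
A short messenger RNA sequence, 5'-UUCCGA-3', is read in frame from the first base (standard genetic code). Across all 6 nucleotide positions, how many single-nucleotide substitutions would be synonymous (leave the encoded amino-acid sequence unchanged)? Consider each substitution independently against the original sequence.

Codon 1 (UUC, Phe): 1 synonymous substitution.
Codon 2 (CGA, Arg): 4 synonymous substitutions.
Total: 1 + 4 = 5.

5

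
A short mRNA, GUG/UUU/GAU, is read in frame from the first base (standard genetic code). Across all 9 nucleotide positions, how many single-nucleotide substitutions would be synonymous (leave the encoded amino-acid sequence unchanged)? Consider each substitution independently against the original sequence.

Codon 1 (GUG, Val): 3 synonymous substitutions.
Codon 2 (UUU, Phe): 1 synonymous substitution.
Codon 3 (GAU, Asp): 1 synonymous substitution.
Total: 3 + 1 + 1 = 5.

5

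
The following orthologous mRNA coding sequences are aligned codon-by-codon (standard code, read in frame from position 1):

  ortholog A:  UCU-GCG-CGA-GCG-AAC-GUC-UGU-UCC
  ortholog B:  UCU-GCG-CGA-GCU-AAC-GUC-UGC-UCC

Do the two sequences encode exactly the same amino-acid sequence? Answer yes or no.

yes

Codon 1: UCU Ser / UCU Ser — identical.
Codon 2: GCG Ala / GCG Ala — identical.
Codon 3: CGA Arg / CGA Arg — identical.
Codon 4: GCG Ala / GCU Ala — synonymous.
Codon 5: AAC Asn / AAC Asn — identical.
Codon 6: GUC Val / GUC Val — identical.
Codon 7: UGU Cys / UGC Cys — synonymous.
Codon 8: UCC Ser / UCC Ser — identical.
Nonsynonymous differences: 0 → same protein.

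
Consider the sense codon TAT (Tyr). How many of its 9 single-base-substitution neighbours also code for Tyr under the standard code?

Position 1: none → 0 synonymous.
Position 2: none → 0 synonymous.
Position 3: TAC → 1 synonymous.
Total: 0 + 0 + 1 = 1.

1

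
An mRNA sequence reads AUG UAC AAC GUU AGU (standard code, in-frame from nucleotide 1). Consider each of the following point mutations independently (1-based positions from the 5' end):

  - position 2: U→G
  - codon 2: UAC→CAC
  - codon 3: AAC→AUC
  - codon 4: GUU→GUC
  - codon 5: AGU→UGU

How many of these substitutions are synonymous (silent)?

1

Codon 1: AUG (Met) → AGG (Arg) — missense.
Codon 2: UAC (Tyr) → CAC (His) — missense.
Codon 3: AAC (Asn) → AUC (Ile) — missense.
Codon 4: GUU (Val) → GUC (Val) — synonymous.
Codon 5: AGU (Ser) → UGU (Cys) — missense.
Synonymous: 1 of 5.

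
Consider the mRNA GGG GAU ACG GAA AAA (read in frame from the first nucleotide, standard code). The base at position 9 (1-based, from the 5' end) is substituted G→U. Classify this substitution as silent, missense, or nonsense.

silent

Position 9 falls in codon 3: ACG → Thr.
After the substitution the codon is ACU → Thr.
Both encode Thr, so the change is synonymous.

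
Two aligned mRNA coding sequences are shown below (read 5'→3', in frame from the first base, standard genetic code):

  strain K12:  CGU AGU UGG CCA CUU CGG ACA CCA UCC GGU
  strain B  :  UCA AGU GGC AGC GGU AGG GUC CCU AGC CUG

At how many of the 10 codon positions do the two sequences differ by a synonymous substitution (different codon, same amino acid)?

3

Codon 1: CGU Arg / UCA Ser — nonsynonymous.
Codon 2: AGU Ser / AGU Ser — identical.
Codon 3: UGG Trp / GGC Gly — nonsynonymous.
Codon 4: CCA Pro / AGC Ser — nonsynonymous.
Codon 5: CUU Leu / GGU Gly — nonsynonymous.
Codon 6: CGG Arg / AGG Arg — synonymous.
Codon 7: ACA Thr / GUC Val — nonsynonymous.
Codon 8: CCA Pro / CCU Pro — synonymous.
Codon 9: UCC Ser / AGC Ser — synonymous.
Codon 10: GGU Gly / CUG Leu — nonsynonymous.
Synonymous differences: 3.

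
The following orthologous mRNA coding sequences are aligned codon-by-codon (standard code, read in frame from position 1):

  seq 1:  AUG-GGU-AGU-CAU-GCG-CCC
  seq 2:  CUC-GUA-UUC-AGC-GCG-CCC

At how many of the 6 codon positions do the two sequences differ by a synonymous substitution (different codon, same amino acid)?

0

Codon 1: AUG Met / CUC Leu — nonsynonymous.
Codon 2: GGU Gly / GUA Val — nonsynonymous.
Codon 3: AGU Ser / UUC Phe — nonsynonymous.
Codon 4: CAU His / AGC Ser — nonsynonymous.
Codon 5: GCG Ala / GCG Ala — identical.
Codon 6: CCC Pro / CCC Pro — identical.
Synonymous differences: 0.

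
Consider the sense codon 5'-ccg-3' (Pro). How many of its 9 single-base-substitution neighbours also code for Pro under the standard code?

3

Position 1: none → 0 synonymous.
Position 2: none → 0 synonymous.
Position 3: CCU, CCC, CCA → 3 synonymous.
Total: 0 + 0 + 3 = 3.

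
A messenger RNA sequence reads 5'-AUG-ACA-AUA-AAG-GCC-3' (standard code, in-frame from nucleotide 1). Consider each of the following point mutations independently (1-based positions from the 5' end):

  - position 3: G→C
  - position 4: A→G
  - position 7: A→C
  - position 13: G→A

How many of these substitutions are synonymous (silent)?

Codon 1: AUG (Met) → AUC (Ile) — missense.
Codon 2: ACA (Thr) → GCA (Ala) — missense.
Codon 3: AUA (Ile) → CUA (Leu) — missense.
Codon 5: GCC (Ala) → ACC (Thr) — missense.
Synonymous: 0 of 4.

0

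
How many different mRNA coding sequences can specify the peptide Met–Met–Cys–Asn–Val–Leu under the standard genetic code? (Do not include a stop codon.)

Met: 1 codon.
Met: 1 codon.
Cys: 2 codons.
Asn: 2 codons.
Val: 4 codons.
Leu: 6 codons.
1 × 1 × 2 × 2 × 4 × 6 = 96.

96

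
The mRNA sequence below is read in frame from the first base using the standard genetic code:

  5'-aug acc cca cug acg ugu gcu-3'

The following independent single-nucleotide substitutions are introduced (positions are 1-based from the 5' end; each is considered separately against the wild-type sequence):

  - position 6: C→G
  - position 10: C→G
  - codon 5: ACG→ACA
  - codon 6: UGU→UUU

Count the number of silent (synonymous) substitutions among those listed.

Codon 2: ACC (Thr) → ACG (Thr) — synonymous.
Codon 4: CUG (Leu) → GUG (Val) — missense.
Codon 5: ACG (Thr) → ACA (Thr) — synonymous.
Codon 6: UGU (Cys) → UUU (Phe) — missense.
Synonymous: 2 of 4.

2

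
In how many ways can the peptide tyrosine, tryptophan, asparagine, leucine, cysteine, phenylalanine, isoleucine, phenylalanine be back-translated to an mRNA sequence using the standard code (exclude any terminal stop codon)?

Tyr: 2 codons.
Trp: 1 codon.
Asn: 2 codons.
Leu: 6 codons.
Cys: 2 codons.
Phe: 2 codons.
Ile: 3 codons.
Phe: 2 codons.
2 × 1 × 2 × 6 × 2 × 2 × 3 × 2 = 576.

576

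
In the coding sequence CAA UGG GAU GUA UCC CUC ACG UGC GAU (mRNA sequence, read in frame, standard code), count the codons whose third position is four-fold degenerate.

Codon 1 CAA (Gln): third position 2-fold.
Codon 2 UGG (Trp): third position 1-fold.
Codon 3 GAU (Asp): third position 2-fold.
Codon 4 GUA (Val): third position 4-fold.
Codon 5 UCC (Ser): third position 4-fold.
Codon 6 CUC (Leu): third position 4-fold.
Codon 7 ACG (Thr): third position 4-fold.
Codon 8 UGC (Cys): third position 2-fold.
Codon 9 GAU (Asp): third position 2-fold.
Four-fold degenerate third positions: 4.

4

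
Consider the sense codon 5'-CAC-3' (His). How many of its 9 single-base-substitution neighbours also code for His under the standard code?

1

Position 1: none → 0 synonymous.
Position 2: none → 0 synonymous.
Position 3: CAU → 1 synonymous.
Total: 0 + 0 + 1 = 1.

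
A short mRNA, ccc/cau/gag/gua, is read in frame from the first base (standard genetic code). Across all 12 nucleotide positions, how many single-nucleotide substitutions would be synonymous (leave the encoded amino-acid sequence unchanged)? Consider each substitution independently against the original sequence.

8

Codon 1 (CCC, Pro): 3 synonymous substitutions.
Codon 2 (CAU, His): 1 synonymous substitution.
Codon 3 (GAG, Glu): 1 synonymous substitution.
Codon 4 (GUA, Val): 3 synonymous substitutions.
Total: 3 + 1 + 1 + 3 = 8.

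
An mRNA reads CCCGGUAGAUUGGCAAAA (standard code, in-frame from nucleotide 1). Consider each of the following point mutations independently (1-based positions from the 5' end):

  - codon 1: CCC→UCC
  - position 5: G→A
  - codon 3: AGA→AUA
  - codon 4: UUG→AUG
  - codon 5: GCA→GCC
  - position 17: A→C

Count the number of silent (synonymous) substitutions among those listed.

1

Codon 1: CCC (Pro) → UCC (Ser) — missense.
Codon 2: GGU (Gly) → GAU (Asp) — missense.
Codon 3: AGA (Arg) → AUA (Ile) — missense.
Codon 4: UUG (Leu) → AUG (Met) — missense.
Codon 5: GCA (Ala) → GCC (Ala) — synonymous.
Codon 6: AAA (Lys) → ACA (Thr) — missense.
Synonymous: 1 of 6.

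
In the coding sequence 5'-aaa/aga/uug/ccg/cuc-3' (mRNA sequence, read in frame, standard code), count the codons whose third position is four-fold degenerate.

2

Codon 1 AAA (Lys): third position 2-fold.
Codon 2 AGA (Arg): third position 2-fold.
Codon 3 UUG (Leu): third position 2-fold.
Codon 4 CCG (Pro): third position 4-fold.
Codon 5 CUC (Leu): third position 4-fold.
Four-fold degenerate third positions: 2.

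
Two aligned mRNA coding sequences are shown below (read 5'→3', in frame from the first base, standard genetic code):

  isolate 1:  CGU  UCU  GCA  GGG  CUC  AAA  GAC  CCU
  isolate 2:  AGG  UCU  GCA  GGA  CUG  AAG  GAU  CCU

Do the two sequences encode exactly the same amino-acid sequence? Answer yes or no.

yes

Codon 1: CGU Arg / AGG Arg — synonymous.
Codon 2: UCU Ser / UCU Ser — identical.
Codon 3: GCA Ala / GCA Ala — identical.
Codon 4: GGG Gly / GGA Gly — synonymous.
Codon 5: CUC Leu / CUG Leu — synonymous.
Codon 6: AAA Lys / AAG Lys — synonymous.
Codon 7: GAC Asp / GAU Asp — synonymous.
Codon 8: CCU Pro / CCU Pro — identical.
Nonsynonymous differences: 0 → same protein.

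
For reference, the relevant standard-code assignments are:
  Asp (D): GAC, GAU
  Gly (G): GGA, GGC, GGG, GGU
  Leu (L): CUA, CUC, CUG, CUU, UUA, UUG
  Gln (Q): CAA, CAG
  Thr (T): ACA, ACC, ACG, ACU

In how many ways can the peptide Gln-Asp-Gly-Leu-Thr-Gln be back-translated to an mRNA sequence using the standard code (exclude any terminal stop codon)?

768

Gln: 2 codons.
Asp: 2 codons.
Gly: 4 codons.
Leu: 6 codons.
Thr: 4 codons.
Gln: 2 codons.
2 × 2 × 4 × 6 × 4 × 2 = 768.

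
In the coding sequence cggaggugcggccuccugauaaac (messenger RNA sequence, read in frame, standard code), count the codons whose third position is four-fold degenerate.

4

Codon 1 CGG (Arg): third position 4-fold.
Codon 2 AGG (Arg): third position 2-fold.
Codon 3 UGC (Cys): third position 2-fold.
Codon 4 GGC (Gly): third position 4-fold.
Codon 5 CUC (Leu): third position 4-fold.
Codon 6 CUG (Leu): third position 4-fold.
Codon 7 AUA (Ile): third position 3-fold.
Codon 8 AAC (Asn): third position 2-fold.
Four-fold degenerate third positions: 4.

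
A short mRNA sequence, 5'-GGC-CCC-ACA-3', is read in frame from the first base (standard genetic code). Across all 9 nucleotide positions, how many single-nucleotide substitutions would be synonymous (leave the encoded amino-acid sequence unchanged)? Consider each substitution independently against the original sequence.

Codon 1 (GGC, Gly): 3 synonymous substitutions.
Codon 2 (CCC, Pro): 3 synonymous substitutions.
Codon 3 (ACA, Thr): 3 synonymous substitutions.
Total: 3 + 3 + 3 = 9.

9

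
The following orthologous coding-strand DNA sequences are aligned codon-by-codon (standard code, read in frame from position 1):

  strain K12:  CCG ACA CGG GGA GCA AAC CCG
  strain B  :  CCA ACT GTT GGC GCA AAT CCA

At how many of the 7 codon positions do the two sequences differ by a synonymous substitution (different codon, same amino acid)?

Codon 1: CCG Pro / CCA Pro — synonymous.
Codon 2: ACA Thr / ACT Thr — synonymous.
Codon 3: CGG Arg / GTT Val — nonsynonymous.
Codon 4: GGA Gly / GGC Gly — synonymous.
Codon 5: GCA Ala / GCA Ala — identical.
Codon 6: AAC Asn / AAT Asn — synonymous.
Codon 7: CCG Pro / CCA Pro — synonymous.
Synonymous differences: 5.

5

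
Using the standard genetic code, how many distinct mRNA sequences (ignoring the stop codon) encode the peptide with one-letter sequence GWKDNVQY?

512

Gly: 4 codons.
Trp: 1 codon.
Lys: 2 codons.
Asp: 2 codons.
Asn: 2 codons.
Val: 4 codons.
Gln: 2 codons.
Tyr: 2 codons.
4 × 1 × 2 × 2 × 2 × 4 × 2 × 2 = 512.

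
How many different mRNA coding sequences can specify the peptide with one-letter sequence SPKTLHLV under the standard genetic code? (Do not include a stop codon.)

55296

Ser: 6 codons.
Pro: 4 codons.
Lys: 2 codons.
Thr: 4 codons.
Leu: 6 codons.
His: 2 codons.
Leu: 6 codons.
Val: 4 codons.
6 × 4 × 2 × 4 × 6 × 2 × 6 × 4 = 55296.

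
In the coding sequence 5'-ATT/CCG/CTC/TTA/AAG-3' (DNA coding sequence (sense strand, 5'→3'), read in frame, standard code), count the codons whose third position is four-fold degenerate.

Codon 1 ATT (Ile): third position 3-fold.
Codon 2 CCG (Pro): third position 4-fold.
Codon 3 CTC (Leu): third position 4-fold.
Codon 4 TTA (Leu): third position 2-fold.
Codon 5 AAG (Lys): third position 2-fold.
Four-fold degenerate third positions: 2.

2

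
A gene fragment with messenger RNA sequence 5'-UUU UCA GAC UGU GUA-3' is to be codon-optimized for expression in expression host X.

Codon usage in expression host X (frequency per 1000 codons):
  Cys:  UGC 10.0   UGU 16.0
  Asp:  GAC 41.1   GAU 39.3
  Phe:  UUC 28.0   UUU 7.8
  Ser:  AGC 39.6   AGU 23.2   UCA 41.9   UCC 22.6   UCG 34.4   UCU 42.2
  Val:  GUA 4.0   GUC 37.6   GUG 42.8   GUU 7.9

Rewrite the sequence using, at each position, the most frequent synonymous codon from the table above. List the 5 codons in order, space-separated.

Codon 1 (Phe): best is UUC at 28.0.
Codon 2 (Ser): best is UCU at 42.2.
Codon 3 (Asp): best is GAC at 41.1.
Codon 4 (Cys): best is UGU at 16.0.
Codon 5 (Val): best is GUG at 42.8.

UUC UCU GAC UGU GUG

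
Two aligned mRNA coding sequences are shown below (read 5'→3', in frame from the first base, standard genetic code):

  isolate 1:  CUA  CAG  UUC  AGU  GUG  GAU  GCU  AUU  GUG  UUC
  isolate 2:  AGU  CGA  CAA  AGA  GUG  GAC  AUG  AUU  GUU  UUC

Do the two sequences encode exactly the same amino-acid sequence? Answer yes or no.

Codon 1: CUA Leu / AGU Ser — nonsynonymous.
Codon 2: CAG Gln / CGA Arg — nonsynonymous.
Codon 3: UUC Phe / CAA Gln — nonsynonymous.
Codon 4: AGU Ser / AGA Arg — nonsynonymous.
Codon 5: GUG Val / GUG Val — identical.
Codon 6: GAU Asp / GAC Asp — synonymous.
Codon 7: GCU Ala / AUG Met — nonsynonymous.
Codon 8: AUU Ile / AUU Ile — identical.
Codon 9: GUG Val / GUU Val — synonymous.
Codon 10: UUC Phe / UUC Phe — identical.
Nonsynonymous differences: 5 → different protein.

no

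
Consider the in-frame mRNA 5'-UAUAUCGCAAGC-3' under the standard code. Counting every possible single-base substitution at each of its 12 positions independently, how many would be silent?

Codon 1 (UAU, Tyr): 1 synonymous substitution.
Codon 2 (AUC, Ile): 2 synonymous substitutions.
Codon 3 (GCA, Ala): 3 synonymous substitutions.
Codon 4 (AGC, Ser): 1 synonymous substitution.
Total: 1 + 2 + 3 + 1 = 7.

7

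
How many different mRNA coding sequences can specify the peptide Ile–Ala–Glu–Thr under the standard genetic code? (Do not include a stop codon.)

96

Ile: 3 codons.
Ala: 4 codons.
Glu: 2 codons.
Thr: 4 codons.
3 × 4 × 2 × 4 = 96.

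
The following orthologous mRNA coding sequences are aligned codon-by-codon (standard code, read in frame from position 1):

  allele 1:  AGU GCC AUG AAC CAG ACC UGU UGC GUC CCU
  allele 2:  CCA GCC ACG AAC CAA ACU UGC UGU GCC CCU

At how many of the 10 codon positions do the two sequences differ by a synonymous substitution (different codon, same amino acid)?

4

Codon 1: AGU Ser / CCA Pro — nonsynonymous.
Codon 2: GCC Ala / GCC Ala — identical.
Codon 3: AUG Met / ACG Thr — nonsynonymous.
Codon 4: AAC Asn / AAC Asn — identical.
Codon 5: CAG Gln / CAA Gln — synonymous.
Codon 6: ACC Thr / ACU Thr — synonymous.
Codon 7: UGU Cys / UGC Cys — synonymous.
Codon 8: UGC Cys / UGU Cys — synonymous.
Codon 9: GUC Val / GCC Ala — nonsynonymous.
Codon 10: CCU Pro / CCU Pro — identical.
Synonymous differences: 4.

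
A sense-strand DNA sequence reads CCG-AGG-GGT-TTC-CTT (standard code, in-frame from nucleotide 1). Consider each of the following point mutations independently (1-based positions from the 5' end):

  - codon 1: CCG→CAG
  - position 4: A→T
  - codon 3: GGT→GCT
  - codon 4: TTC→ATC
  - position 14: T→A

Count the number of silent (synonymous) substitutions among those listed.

0

Codon 1: CCG (Pro) → CAG (Gln) — missense.
Codon 2: AGG (Arg) → TGG (Trp) — missense.
Codon 3: GGT (Gly) → GCT (Ala) — missense.
Codon 4: TTC (Phe) → ATC (Ile) — missense.
Codon 5: CTT (Leu) → CAT (His) — missense.
Synonymous: 0 of 5.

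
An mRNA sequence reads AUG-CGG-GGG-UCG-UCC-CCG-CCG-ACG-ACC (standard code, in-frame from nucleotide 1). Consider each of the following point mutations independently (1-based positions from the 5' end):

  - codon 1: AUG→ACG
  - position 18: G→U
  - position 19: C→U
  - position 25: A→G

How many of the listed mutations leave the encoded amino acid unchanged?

1

Codon 1: AUG (Met) → ACG (Thr) — missense.
Codon 6: CCG (Pro) → CCU (Pro) — synonymous.
Codon 7: CCG (Pro) → UCG (Ser) — missense.
Codon 9: ACC (Thr) → GCC (Ala) — missense.
Synonymous: 1 of 4.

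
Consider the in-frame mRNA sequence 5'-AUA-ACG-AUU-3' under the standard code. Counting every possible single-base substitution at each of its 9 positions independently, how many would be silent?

7

Codon 1 (AUA, Ile): 2 synonymous substitutions.
Codon 2 (ACG, Thr): 3 synonymous substitutions.
Codon 3 (AUU, Ile): 2 synonymous substitutions.
Total: 2 + 3 + 2 = 7.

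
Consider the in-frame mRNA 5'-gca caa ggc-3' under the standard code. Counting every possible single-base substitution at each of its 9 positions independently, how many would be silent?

7

Codon 1 (GCA, Ala): 3 synonymous substitutions.
Codon 2 (CAA, Gln): 1 synonymous substitution.
Codon 3 (GGC, Gly): 3 synonymous substitutions.
Total: 3 + 1 + 3 = 7.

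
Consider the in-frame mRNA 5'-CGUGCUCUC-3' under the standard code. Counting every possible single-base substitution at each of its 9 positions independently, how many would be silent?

Codon 1 (CGU, Arg): 3 synonymous substitutions.
Codon 2 (GCU, Ala): 3 synonymous substitutions.
Codon 3 (CUC, Leu): 3 synonymous substitutions.
Total: 3 + 3 + 3 = 9.

9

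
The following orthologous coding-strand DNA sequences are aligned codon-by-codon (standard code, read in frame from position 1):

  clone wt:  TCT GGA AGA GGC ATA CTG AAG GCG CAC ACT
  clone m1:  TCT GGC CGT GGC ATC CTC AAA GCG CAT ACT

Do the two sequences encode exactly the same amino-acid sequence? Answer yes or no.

Codon 1: TCT Ser / TCT Ser — identical.
Codon 2: GGA Gly / GGC Gly — synonymous.
Codon 3: AGA Arg / CGT Arg — synonymous.
Codon 4: GGC Gly / GGC Gly — identical.
Codon 5: ATA Ile / ATC Ile — synonymous.
Codon 6: CTG Leu / CTC Leu — synonymous.
Codon 7: AAG Lys / AAA Lys — synonymous.
Codon 8: GCG Ala / GCG Ala — identical.
Codon 9: CAC His / CAT His — synonymous.
Codon 10: ACT Thr / ACT Thr — identical.
Nonsynonymous differences: 0 → same protein.

yes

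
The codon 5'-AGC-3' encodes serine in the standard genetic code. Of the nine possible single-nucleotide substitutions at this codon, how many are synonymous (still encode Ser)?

1

Position 1: none → 0 synonymous.
Position 2: none → 0 synonymous.
Position 3: AGU → 1 synonymous.
Total: 0 + 0 + 1 = 1.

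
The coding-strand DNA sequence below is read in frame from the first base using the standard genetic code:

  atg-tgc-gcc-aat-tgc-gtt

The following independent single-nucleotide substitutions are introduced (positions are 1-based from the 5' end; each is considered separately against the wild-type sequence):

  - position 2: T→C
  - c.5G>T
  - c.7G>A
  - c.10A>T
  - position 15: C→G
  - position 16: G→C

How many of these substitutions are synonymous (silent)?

0

Codon 1: ATG (Met) → ACG (Thr) — missense.
Codon 2: TGC (Cys) → TTC (Phe) — missense.
Codon 3: GCC (Ala) → ACC (Thr) — missense.
Codon 4: AAT (Asn) → TAT (Tyr) — missense.
Codon 5: TGC (Cys) → TGG (Trp) — missense.
Codon 6: GTT (Val) → CTT (Leu) — missense.
Synonymous: 0 of 6.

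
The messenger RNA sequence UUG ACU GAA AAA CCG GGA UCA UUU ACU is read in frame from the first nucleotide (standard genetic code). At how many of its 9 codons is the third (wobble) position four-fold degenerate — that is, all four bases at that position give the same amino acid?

Codon 1 UUG (Leu): third position 2-fold.
Codon 2 ACU (Thr): third position 4-fold.
Codon 3 GAA (Glu): third position 2-fold.
Codon 4 AAA (Lys): third position 2-fold.
Codon 5 CCG (Pro): third position 4-fold.
Codon 6 GGA (Gly): third position 4-fold.
Codon 7 UCA (Ser): third position 4-fold.
Codon 8 UUU (Phe): third position 2-fold.
Codon 9 ACU (Thr): third position 4-fold.
Four-fold degenerate third positions: 5.

5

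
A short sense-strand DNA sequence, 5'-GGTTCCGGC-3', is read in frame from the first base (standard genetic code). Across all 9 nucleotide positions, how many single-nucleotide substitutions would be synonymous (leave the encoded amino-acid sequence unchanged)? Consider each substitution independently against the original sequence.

9

Codon 1 (GGT, Gly): 3 synonymous substitutions.
Codon 2 (TCC, Ser): 3 synonymous substitutions.
Codon 3 (GGC, Gly): 3 synonymous substitutions.
Total: 3 + 3 + 3 = 9.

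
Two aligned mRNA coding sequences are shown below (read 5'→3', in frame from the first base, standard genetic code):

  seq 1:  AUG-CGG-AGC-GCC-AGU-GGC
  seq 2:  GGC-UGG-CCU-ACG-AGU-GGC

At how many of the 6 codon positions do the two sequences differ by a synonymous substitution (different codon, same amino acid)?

Codon 1: AUG Met / GGC Gly — nonsynonymous.
Codon 2: CGG Arg / UGG Trp — nonsynonymous.
Codon 3: AGC Ser / CCU Pro — nonsynonymous.
Codon 4: GCC Ala / ACG Thr — nonsynonymous.
Codon 5: AGU Ser / AGU Ser — identical.
Codon 6: GGC Gly / GGC Gly — identical.
Synonymous differences: 0.

0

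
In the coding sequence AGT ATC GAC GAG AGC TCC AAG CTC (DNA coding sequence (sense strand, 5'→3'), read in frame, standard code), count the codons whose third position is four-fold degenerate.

Codon 1 AGT (Ser): third position 2-fold.
Codon 2 ATC (Ile): third position 3-fold.
Codon 3 GAC (Asp): third position 2-fold.
Codon 4 GAG (Glu): third position 2-fold.
Codon 5 AGC (Ser): third position 2-fold.
Codon 6 TCC (Ser): third position 4-fold.
Codon 7 AAG (Lys): third position 2-fold.
Codon 8 CTC (Leu): third position 4-fold.
Four-fold degenerate third positions: 2.

2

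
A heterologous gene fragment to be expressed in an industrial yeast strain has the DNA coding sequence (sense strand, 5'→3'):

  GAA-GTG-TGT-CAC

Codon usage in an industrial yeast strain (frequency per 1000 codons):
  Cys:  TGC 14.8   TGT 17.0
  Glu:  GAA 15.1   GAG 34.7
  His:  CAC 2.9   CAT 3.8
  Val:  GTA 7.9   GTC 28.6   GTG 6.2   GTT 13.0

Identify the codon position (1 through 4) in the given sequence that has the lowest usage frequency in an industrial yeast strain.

Codon 1 GAA (Glu): 15.1 per 1000.
Codon 2 GTG (Val): 6.2 per 1000.
Codon 3 TGT (Cys): 17.0 per 1000.
Codon 4 CAC (His): 2.9 per 1000.
Lowest frequency is 2.9 at codon 4.

4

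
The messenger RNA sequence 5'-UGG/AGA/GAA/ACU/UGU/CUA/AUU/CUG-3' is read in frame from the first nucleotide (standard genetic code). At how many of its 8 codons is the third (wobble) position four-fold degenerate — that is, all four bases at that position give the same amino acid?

Codon 1 UGG (Trp): third position 1-fold.
Codon 2 AGA (Arg): third position 2-fold.
Codon 3 GAA (Glu): third position 2-fold.
Codon 4 ACU (Thr): third position 4-fold.
Codon 5 UGU (Cys): third position 2-fold.
Codon 6 CUA (Leu): third position 4-fold.
Codon 7 AUU (Ile): third position 3-fold.
Codon 8 CUG (Leu): third position 4-fold.
Four-fold degenerate third positions: 3.

3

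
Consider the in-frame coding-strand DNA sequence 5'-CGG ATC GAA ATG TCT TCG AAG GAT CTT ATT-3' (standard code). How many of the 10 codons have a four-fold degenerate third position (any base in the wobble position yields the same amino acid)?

4

Codon 1 CGG (Arg): third position 4-fold.
Codon 2 ATC (Ile): third position 3-fold.
Codon 3 GAA (Glu): third position 2-fold.
Codon 4 ATG (Met): third position 1-fold.
Codon 5 TCT (Ser): third position 4-fold.
Codon 6 TCG (Ser): third position 4-fold.
Codon 7 AAG (Lys): third position 2-fold.
Codon 8 GAT (Asp): third position 2-fold.
Codon 9 CTT (Leu): third position 4-fold.
Codon 10 ATT (Ile): third position 3-fold.
Four-fold degenerate third positions: 4.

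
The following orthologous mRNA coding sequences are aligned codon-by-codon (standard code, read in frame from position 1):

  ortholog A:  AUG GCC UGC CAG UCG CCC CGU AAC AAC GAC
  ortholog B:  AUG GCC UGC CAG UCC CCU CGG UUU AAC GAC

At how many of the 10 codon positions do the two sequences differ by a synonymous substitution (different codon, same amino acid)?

3

Codon 1: AUG Met / AUG Met — identical.
Codon 2: GCC Ala / GCC Ala — identical.
Codon 3: UGC Cys / UGC Cys — identical.
Codon 4: CAG Gln / CAG Gln — identical.
Codon 5: UCG Ser / UCC Ser — synonymous.
Codon 6: CCC Pro / CCU Pro — synonymous.
Codon 7: CGU Arg / CGG Arg — synonymous.
Codon 8: AAC Asn / UUU Phe — nonsynonymous.
Codon 9: AAC Asn / AAC Asn — identical.
Codon 10: GAC Asp / GAC Asp — identical.
Synonymous differences: 3.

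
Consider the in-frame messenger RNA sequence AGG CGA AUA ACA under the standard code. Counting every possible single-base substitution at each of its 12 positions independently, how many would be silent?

Codon 1 (AGG, Arg): 2 synonymous substitutions.
Codon 2 (CGA, Arg): 4 synonymous substitutions.
Codon 3 (AUA, Ile): 2 synonymous substitutions.
Codon 4 (ACA, Thr): 3 synonymous substitutions.
Total: 2 + 4 + 2 + 3 = 11.

11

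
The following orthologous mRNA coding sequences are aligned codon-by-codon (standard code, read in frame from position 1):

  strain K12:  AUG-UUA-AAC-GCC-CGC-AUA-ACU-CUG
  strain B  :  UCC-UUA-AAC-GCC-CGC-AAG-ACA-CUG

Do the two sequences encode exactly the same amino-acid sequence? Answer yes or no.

Codon 1: AUG Met / UCC Ser — nonsynonymous.
Codon 2: UUA Leu / UUA Leu — identical.
Codon 3: AAC Asn / AAC Asn — identical.
Codon 4: GCC Ala / GCC Ala — identical.
Codon 5: CGC Arg / CGC Arg — identical.
Codon 6: AUA Ile / AAG Lys — nonsynonymous.
Codon 7: ACU Thr / ACA Thr — synonymous.
Codon 8: CUG Leu / CUG Leu — identical.
Nonsynonymous differences: 2 → different protein.

no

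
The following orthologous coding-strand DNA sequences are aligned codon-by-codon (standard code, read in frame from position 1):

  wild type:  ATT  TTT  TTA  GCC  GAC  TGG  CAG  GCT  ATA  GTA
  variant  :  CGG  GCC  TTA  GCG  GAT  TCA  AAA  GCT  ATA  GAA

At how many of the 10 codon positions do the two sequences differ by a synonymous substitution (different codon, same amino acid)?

Codon 1: ATT Ile / CGG Arg — nonsynonymous.
Codon 2: TTT Phe / GCC Ala — nonsynonymous.
Codon 3: TTA Leu / TTA Leu — identical.
Codon 4: GCC Ala / GCG Ala — synonymous.
Codon 5: GAC Asp / GAT Asp — synonymous.
Codon 6: TGG Trp / TCA Ser — nonsynonymous.
Codon 7: CAG Gln / AAA Lys — nonsynonymous.
Codon 8: GCT Ala / GCT Ala — identical.
Codon 9: ATA Ile / ATA Ile — identical.
Codon 10: GTA Val / GAA Glu — nonsynonymous.
Synonymous differences: 2.

2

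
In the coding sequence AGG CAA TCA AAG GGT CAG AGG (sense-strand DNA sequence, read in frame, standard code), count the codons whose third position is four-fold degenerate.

Codon 1 AGG (Arg): third position 2-fold.
Codon 2 CAA (Gln): third position 2-fold.
Codon 3 TCA (Ser): third position 4-fold.
Codon 4 AAG (Lys): third position 2-fold.
Codon 5 GGT (Gly): third position 4-fold.
Codon 6 CAG (Gln): third position 2-fold.
Codon 7 AGG (Arg): third position 2-fold.
Four-fold degenerate third positions: 2.

2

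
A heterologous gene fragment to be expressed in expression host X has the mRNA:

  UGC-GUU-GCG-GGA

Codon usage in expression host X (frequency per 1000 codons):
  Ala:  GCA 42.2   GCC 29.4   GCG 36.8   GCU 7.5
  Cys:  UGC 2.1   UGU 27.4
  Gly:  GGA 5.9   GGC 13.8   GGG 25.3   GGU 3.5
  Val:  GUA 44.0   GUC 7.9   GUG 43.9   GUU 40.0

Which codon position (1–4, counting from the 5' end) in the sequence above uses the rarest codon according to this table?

1

Codon 1 UGC (Cys): 2.1 per 1000.
Codon 2 GUU (Val): 40.0 per 1000.
Codon 3 GCG (Ala): 36.8 per 1000.
Codon 4 GGA (Gly): 5.9 per 1000.
Lowest frequency is 2.1 at codon 1.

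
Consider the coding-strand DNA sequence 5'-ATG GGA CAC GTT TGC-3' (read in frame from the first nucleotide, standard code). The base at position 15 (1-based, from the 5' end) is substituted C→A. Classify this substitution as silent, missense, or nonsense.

nonsense

Position 15 falls in codon 5: TGC → Cys.
After the substitution the codon is TGA → Stop.
The new codon is a stop codon, so this is a nonsense mutation.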